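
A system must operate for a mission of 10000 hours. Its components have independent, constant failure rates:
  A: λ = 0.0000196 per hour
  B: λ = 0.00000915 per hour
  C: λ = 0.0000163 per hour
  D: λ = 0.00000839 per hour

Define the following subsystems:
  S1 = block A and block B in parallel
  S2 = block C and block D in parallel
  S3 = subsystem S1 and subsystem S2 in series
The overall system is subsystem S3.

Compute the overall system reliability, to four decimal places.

0.9725

R(A) = exp(−0.0000196 × 10000) = 0.822012
R(B) = exp(−0.00000915 × 10000) = 0.912561
R(C) = exp(−0.0000163 × 10000) = 0.849591
R(D) = exp(−0.00000839 × 10000) = 0.919523
Parallel (A and B): 1 − (1 − 0.822012)(1 − 0.912561) = 0.984437
Parallel (C and D): 1 − (1 − 0.849591)(1 − 0.919523) = 0.987896
Series ([0.984437] and [0.987896]): 0.984437 × 0.987896 = 0.9725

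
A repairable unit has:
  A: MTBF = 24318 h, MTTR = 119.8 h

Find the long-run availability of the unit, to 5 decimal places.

0.99510

A(A) = MTBF/(MTBF+MTTR) = 24318/(24318+119.8) = 0.99510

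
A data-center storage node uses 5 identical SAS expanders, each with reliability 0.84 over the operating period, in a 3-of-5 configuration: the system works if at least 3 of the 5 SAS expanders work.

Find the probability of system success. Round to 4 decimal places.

0.9682

R = Σ_{i=3}^{5} C(5,i) p^i (1−p)^{5−i} with p = 0.84
C(5,3)·0.84^3·0.16^2 = 0.151732
C(5,4)·0.84^4·0.16^1 = 0.398297
C(5,5)·0.84^5·0.16^0 = 0.418212
Sum = 0.9682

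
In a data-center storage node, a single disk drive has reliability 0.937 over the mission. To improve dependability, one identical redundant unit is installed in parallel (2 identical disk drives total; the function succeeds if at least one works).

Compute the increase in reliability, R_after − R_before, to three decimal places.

0.059

R_before = 0.937
R_after = 1 − (1 − 0.937)^2 = 0.996
ΔR = 0.996 − 0.937 = 0.059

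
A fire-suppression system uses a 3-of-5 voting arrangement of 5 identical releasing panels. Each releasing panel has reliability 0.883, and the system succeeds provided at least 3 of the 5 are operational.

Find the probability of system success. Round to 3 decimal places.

R = Σ_{i=3}^{5} C(5,i) p^i (1−p)^{5−i} with p = 0.883
C(5,3)·0.883^3·0.117^2 = 0.09424
C(5,4)·0.883^4·0.117^1 = 0.35563
C(5,5)·0.883^5·0.117^0 = 0.53679
Sum = 0.987

0.987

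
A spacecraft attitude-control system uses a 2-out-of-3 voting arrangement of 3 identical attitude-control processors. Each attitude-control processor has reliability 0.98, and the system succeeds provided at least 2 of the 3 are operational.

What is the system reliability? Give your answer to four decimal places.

0.9988

R = Σ_{i=2}^{3} C(3,i) p^i (1−p)^{3−i} with p = 0.98
C(3,2)·0.98^2·0.02^1 = 0.057624
C(3,3)·0.98^3·0.02^0 = 0.941192
Sum = 0.9988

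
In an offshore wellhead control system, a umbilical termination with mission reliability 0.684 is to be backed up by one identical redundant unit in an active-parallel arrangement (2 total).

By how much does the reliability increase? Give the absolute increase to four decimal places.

R_before = 0.684
R_after = 1 − (1 − 0.684)^2 = 0.9001
ΔR = 0.9001 − 0.684 = 0.2161

0.2161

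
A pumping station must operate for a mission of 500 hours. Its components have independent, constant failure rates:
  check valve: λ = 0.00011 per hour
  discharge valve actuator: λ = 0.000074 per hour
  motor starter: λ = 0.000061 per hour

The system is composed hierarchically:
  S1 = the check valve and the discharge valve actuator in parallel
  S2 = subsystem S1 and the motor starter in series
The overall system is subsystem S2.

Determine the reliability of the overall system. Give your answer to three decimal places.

R(check valve) = exp(−0.00011 × 500) = 0.94649
R(discharge valve actuator) = exp(−0.000074 × 500) = 0.96368
R(motor starter) = exp(−0.000061 × 500) = 0.96996
Parallel (check valve and discharge valve actuator): 1 − (1 − 0.94649)(1 − 0.96368) = 0.99806
Series ([0.99806] and motor starter): 0.99806 × 0.96996 = 0.968

0.968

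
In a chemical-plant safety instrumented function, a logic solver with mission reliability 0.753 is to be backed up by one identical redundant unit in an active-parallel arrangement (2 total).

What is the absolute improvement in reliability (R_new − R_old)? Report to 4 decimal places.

R_before = 0.753
R_after = 1 − (1 − 0.753)^2 = 0.9390
ΔR = 0.9390 − 0.753 = 0.1860

0.1860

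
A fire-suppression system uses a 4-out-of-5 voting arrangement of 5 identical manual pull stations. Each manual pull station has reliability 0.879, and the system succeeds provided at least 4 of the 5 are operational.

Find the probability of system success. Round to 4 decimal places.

R = Σ_{i=4}^{5} C(5,i) p^i (1−p)^{5−i} with p = 0.879
C(5,4)·0.879^4·0.121^1 = 0.361169
C(5,5)·0.879^5·0.121^0 = 0.524740
Sum = 0.8859

0.8859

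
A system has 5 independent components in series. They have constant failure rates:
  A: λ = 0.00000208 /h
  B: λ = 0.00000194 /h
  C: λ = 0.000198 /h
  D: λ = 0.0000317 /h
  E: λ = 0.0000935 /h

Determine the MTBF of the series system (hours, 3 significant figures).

Series of exponential components: λ_sys = Σ λ_i
λ_sys = 0.00000208 + 0.00000194 + 0.000198 + 0.0000317 + 0.0000935 = 3.2722e-04 /h
MTBF = 1 / λ_sys = 3060 h

3060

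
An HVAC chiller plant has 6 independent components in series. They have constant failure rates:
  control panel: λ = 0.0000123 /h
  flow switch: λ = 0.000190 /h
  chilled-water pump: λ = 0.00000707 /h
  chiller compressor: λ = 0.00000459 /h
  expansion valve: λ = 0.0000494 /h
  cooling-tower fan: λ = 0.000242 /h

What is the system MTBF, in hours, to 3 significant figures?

1980

Series of exponential components: λ_sys = Σ λ_i
λ_sys = 0.0000123 + 0.000190 + 0.00000707 + 0.00000459 + 0.0000494 + 0.000242 = 5.0536e-04 /h
MTBF = 1 / λ_sys = 1980 h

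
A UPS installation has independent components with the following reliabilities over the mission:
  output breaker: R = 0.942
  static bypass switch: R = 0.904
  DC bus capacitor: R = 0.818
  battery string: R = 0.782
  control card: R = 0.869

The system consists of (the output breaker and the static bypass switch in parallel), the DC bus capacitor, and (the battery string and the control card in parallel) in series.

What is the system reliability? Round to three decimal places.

0.790

Parallel (output breaker and static bypass switch): 1 − (1 − 0.94200)(1 − 0.90400) = 0.99443
Parallel (battery string and control card): 1 − (1 − 0.78200)(1 − 0.86900) = 0.97144
Series ([0.99443], DC bus capacitor, and [0.97144]): 0.99443 × 0.81800 × 0.97144 = 0.790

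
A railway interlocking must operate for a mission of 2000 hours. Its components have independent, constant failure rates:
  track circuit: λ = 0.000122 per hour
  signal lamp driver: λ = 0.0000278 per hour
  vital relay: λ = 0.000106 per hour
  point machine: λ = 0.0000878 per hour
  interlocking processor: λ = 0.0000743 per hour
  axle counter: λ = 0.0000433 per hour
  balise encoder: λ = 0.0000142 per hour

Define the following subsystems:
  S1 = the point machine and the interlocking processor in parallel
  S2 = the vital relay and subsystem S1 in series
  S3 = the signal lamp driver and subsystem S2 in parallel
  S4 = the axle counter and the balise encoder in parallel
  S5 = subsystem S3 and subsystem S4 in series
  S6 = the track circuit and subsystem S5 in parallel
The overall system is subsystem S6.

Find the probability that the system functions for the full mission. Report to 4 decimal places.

0.9971

R(track circuit) = exp(−0.000122 × 2000) = 0.783488
R(signal lamp driver) = exp(−0.0000278 × 2000) = 0.945917
R(vital relay) = exp(−0.000106 × 2000) = 0.808965
R(point machine) = exp(−0.0000878 × 2000) = 0.838953
R(interlocking processor) = exp(−0.0000743 × 2000) = 0.861914
R(axle counter) = exp(−0.0000433 × 2000) = 0.917044
R(balise encoder) = exp(−0.0000142 × 2000) = 0.971999
Parallel (point machine and interlocking processor): 1 − (1 − 0.838953)(1 − 0.861914) = 0.977762
Series (vital relay and [0.977762]): 0.808965 × 0.977762 = 0.790975
Parallel (signal lamp driver and [0.790975]): 1 − (1 − 0.945917)(1 − 0.790975) = 0.988695
Parallel (axle counter and balise encoder): 1 − (1 − 0.917044)(1 − 0.971999) = 0.997677
Series ([0.988695] and [0.997677]): 0.988695 × 0.997677 = 0.986398
Parallel (track circuit and [0.986398]): 1 − (1 − 0.783488)(1 − 0.986398) = 0.9971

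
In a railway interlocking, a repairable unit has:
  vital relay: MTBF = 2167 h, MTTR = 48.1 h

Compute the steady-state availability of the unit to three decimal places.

A(vital relay) = MTBF/(MTBF+MTTR) = 2167/(2167+48.1) = 0.978

0.978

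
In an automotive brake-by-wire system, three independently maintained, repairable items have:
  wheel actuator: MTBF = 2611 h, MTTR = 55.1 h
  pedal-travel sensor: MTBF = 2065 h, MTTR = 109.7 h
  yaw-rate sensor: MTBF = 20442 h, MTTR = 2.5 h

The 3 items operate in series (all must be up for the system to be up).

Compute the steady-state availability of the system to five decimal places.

0.92982

A(wheel actuator) = MTBF/(MTBF+MTTR) = 2611/(2611+55.1) = 0.979333
A(pedal-travel sensor) = MTBF/(MTBF+MTTR) = 2065/(2065+109.7) = 0.949556
A(yaw-rate sensor) = MTBF/(MTBF+MTTR) = 20442/(20442+2.5) = 0.999878
Series availability: 0.979333 × 0.949556 × 0.999878 = 0.92982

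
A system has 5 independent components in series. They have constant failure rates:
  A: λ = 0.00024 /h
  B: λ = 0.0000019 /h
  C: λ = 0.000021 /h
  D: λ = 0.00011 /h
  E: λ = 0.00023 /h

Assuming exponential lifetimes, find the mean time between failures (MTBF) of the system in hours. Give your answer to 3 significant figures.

Series of exponential components: λ_sys = Σ λ_i
λ_sys = 0.00024 + 0.0000019 + 0.000021 + 0.00011 + 0.00023 = 6.0290e-04 /h
MTBF = 1 / λ_sys = 1660 h

1660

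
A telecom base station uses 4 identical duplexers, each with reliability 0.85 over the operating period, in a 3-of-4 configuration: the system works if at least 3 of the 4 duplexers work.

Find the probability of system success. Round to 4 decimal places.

0.8905

R = Σ_{i=3}^{4} C(4,i) p^i (1−p)^{4−i} with p = 0.85
C(4,3)·0.85^3·0.15^1 = 0.368475
C(4,4)·0.85^4·0.15^0 = 0.522006
Sum = 0.8905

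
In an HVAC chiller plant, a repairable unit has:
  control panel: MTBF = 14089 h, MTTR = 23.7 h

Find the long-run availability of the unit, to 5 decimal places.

A(control panel) = MTBF/(MTBF+MTTR) = 14089/(14089+23.7) = 0.99832

0.99832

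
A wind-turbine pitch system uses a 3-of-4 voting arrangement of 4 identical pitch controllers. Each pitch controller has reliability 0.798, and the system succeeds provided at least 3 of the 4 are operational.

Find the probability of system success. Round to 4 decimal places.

R = Σ_{i=3}^{4} C(4,i) p^i (1−p)^{4−i} with p = 0.798
C(4,3)·0.798^3·0.202^1 = 0.410601
C(4,4)·0.798^4·0.202^0 = 0.405519
Sum = 0.8161

0.8161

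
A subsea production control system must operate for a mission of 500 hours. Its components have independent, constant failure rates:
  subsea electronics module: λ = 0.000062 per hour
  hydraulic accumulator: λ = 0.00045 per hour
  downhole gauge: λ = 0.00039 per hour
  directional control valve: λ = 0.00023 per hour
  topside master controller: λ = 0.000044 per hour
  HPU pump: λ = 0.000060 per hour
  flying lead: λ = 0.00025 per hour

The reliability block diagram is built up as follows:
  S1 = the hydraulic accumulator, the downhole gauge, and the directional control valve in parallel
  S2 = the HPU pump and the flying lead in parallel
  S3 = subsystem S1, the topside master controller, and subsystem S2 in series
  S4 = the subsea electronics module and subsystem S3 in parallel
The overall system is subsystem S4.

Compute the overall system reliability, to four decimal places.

0.9991

R(subsea electronics module) = exp(−0.000062 × 500) = 0.969476
R(hydraulic accumulator) = exp(−0.00045 × 500) = 0.798516
R(downhole gauge) = exp(−0.00039 × 500) = 0.822835
R(directional control valve) = exp(−0.00023 × 500) = 0.891366
R(topside master controller) = exp(−0.000044 × 500) = 0.978240
R(HPU pump) = exp(−0.000060 × 500) = 0.970446
R(flying lead) = exp(−0.00025 × 500) = 0.882497
Parallel (hydraulic accumulator, downhole gauge, and directional control valve): 1 − (1 − 0.798516)(1 − 0.822835)(1 − 0.891366) = 0.996122
Parallel (HPU pump and flying lead): 1 − (1 − 0.970446)(1 − 0.882497) = 0.996527
Series ([0.996122], topside master controller, and [0.996527]): 0.996122 × 0.978240 × 0.996527 = 0.971062
Parallel (subsea electronics module and [0.971062]): 1 − (1 − 0.969476)(1 − 0.971062) = 0.9991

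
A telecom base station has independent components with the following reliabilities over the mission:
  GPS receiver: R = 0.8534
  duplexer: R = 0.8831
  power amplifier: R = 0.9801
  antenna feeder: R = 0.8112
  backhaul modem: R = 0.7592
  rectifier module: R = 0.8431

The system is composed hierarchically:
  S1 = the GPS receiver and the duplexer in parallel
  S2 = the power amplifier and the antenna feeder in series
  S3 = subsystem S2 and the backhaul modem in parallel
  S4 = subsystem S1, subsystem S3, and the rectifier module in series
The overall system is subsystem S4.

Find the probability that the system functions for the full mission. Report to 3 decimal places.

Parallel (GPS receiver and duplexer): 1 − (1 − 0.85340)(1 − 0.88310) = 0.98286
Series (power amplifier and antenna feeder): 0.98010 × 0.81120 = 0.79506
Parallel ([0.79506] and backhaul modem): 1 − (1 − 0.79506)(1 − 0.75920) = 0.95065
Series ([0.98286], [0.95065], and rectifier module): 0.98286 × 0.95065 × 0.84310 = 0.788

0.788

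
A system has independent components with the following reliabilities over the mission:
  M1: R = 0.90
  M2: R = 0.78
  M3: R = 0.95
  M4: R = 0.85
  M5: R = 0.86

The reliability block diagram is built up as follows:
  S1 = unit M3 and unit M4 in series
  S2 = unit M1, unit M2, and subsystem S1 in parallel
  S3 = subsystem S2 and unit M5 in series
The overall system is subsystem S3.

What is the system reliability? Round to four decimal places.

0.8564

Series (M3 and M4): 0.950000 × 0.850000 = 0.807500
Parallel (M1, M2, and [0.807500]): 1 − (1 − 0.900000)(1 − 0.780000)(1 − 0.807500) = 0.995765
Series ([0.995765] and M5): 0.995765 × 0.860000 = 0.8564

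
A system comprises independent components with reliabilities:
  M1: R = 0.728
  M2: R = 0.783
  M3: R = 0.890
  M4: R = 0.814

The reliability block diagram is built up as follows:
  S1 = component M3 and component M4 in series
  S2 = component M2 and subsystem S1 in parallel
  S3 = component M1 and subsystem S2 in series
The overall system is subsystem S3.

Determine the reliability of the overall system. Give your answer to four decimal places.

0.6845

Series (M3 and M4): 0.890000 × 0.814000 = 0.724460
Parallel (M2 and [0.724460]): 1 − (1 − 0.783000)(1 − 0.724460) = 0.940208
Series (M1 and [0.940208]): 0.728000 × 0.940208 = 0.6845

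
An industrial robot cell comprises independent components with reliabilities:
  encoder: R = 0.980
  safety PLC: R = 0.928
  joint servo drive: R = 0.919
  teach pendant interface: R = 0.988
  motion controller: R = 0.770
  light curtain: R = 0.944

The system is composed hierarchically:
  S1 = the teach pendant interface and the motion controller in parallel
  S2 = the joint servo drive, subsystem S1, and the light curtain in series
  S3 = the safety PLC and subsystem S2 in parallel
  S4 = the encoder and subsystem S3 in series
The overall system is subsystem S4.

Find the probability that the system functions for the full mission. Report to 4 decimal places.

0.9705

Parallel (teach pendant interface and motion controller): 1 − (1 − 0.988000)(1 − 0.770000) = 0.997240
Series (joint servo drive, [0.997240], and light curtain): 0.919000 × 0.997240 × 0.944000 = 0.865142
Parallel (safety PLC and [0.865142]): 1 − (1 − 0.928000)(1 − 0.865142) = 0.990290
Series (encoder and [0.990290]): 0.980000 × 0.990290 = 0.9705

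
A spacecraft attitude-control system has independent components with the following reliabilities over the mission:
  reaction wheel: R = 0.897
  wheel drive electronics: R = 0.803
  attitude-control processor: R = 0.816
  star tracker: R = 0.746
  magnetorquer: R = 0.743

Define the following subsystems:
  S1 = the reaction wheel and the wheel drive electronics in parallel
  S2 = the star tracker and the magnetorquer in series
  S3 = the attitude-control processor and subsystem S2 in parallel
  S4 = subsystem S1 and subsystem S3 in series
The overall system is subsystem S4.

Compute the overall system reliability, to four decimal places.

0.8994

Parallel (reaction wheel and wheel drive electronics): 1 − (1 − 0.897000)(1 − 0.803000) = 0.979709
Series (star tracker and magnetorquer): 0.746000 × 0.743000 = 0.554278
Parallel (attitude-control processor and [0.554278]): 1 − (1 − 0.816000)(1 − 0.554278) = 0.917987
Series ([0.979709] and [0.917987]): 0.979709 × 0.917987 = 0.8994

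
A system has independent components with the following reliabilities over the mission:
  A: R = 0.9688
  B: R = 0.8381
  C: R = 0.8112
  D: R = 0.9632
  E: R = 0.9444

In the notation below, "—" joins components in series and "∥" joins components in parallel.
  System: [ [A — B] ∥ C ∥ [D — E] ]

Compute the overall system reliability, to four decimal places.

0.9968

Series (A and B): 0.968800 × 0.838100 = 0.811951
Series (D and E): 0.963200 × 0.944400 = 0.909646
Parallel ([0.811951], C, and [0.909646]): 1 − (1 − 0.811951)(1 − 0.811200)(1 − 0.909646) = 0.9968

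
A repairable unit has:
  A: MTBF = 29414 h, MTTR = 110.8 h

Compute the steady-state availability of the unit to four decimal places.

A(A) = MTBF/(MTBF+MTTR) = 29414/(29414+110.8) = 0.9962

0.9962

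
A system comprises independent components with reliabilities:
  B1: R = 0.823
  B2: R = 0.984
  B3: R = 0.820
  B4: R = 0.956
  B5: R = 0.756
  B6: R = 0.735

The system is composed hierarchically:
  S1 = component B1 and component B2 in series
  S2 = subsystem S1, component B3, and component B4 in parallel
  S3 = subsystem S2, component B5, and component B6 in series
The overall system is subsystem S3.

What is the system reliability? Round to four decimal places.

Series (B1 and B2): 0.823000 × 0.984000 = 0.809832
Parallel ([0.809832], B3, and B4): 1 − (1 − 0.809832)(1 − 0.820000)(1 − 0.956000) = 0.998494
Series ([0.998494], B5, and B6): 0.998494 × 0.756000 × 0.735000 = 0.5548

0.5548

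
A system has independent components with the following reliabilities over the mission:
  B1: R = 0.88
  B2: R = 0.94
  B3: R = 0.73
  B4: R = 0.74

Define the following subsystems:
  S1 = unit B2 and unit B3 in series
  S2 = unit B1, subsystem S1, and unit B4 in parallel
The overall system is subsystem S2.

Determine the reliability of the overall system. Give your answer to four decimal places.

0.9902

Series (B2 and B3): 0.940000 × 0.730000 = 0.686200
Parallel (B1, [0.686200], and B4): 1 − (1 − 0.880000)(1 − 0.686200)(1 − 0.740000) = 0.9902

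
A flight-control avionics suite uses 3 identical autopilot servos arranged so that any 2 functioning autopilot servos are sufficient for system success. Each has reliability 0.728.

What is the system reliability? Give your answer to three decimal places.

0.818

R = Σ_{i=2}^{3} C(3,i) p^i (1−p)^{3−i} with p = 0.728
C(3,2)·0.728^2·0.272^1 = 0.43247
C(3,3)·0.728^3·0.272^0 = 0.38583
Sum = 0.818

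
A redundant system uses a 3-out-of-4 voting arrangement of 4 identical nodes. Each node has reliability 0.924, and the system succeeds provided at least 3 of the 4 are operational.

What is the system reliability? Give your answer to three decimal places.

0.969

R = Σ_{i=3}^{4} C(4,i) p^i (1−p)^{4−i} with p = 0.924
C(4,3)·0.924^3·0.076^1 = 0.23982
C(4,4)·0.924^4·0.076^0 = 0.72893
Sum = 0.969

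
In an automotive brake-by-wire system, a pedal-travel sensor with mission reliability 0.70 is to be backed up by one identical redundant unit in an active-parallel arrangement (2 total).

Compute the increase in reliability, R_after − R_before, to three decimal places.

0.210

R_before = 0.70
R_after = 1 − (1 − 0.70)^2 = 0.910
ΔR = 0.910 − 0.70 = 0.210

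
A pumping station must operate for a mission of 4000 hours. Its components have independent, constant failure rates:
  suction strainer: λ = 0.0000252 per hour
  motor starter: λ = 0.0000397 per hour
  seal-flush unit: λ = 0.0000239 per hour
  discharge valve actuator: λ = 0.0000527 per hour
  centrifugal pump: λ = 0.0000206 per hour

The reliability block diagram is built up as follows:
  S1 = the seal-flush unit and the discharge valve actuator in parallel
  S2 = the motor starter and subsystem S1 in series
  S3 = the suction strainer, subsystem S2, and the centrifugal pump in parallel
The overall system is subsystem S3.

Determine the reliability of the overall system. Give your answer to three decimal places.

R(suction strainer) = exp(−0.0000252 × 4000) = 0.90411
R(motor starter) = exp(−0.0000397 × 4000) = 0.85317
R(seal-flush unit) = exp(−0.0000239 × 4000) = 0.90883
R(discharge valve actuator) = exp(−0.0000527 × 4000) = 0.80994
R(centrifugal pump) = exp(−0.0000206 × 4000) = 0.92090
Parallel (seal-flush unit and discharge valve actuator): 1 − (1 − 0.90883)(1 − 0.80994) = 0.98267
Series (motor starter and [0.98267]): 0.85317 × 0.98267 = 0.83838
Parallel (suction strainer, [0.83838], and centrifugal pump): 1 − (1 − 0.90411)(1 − 0.83838)(1 − 0.92090) = 0.999

0.999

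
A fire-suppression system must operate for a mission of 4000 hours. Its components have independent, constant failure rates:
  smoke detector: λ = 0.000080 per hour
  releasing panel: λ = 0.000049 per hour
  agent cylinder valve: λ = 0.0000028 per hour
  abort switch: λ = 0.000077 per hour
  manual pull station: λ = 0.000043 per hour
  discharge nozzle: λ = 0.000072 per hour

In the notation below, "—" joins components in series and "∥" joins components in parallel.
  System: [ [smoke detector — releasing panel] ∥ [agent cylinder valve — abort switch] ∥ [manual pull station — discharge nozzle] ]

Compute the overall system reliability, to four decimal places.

R(smoke detector) = exp(−0.000080 × 4000) = 0.726149
R(releasing panel) = exp(−0.000049 × 4000) = 0.822012
R(agent cylinder valve) = exp(−0.0000028 × 4000) = 0.988862
R(abort switch) = exp(−0.000077 × 4000) = 0.734915
R(manual pull station) = exp(−0.000043 × 4000) = 0.841979
R(discharge nozzle) = exp(−0.000072 × 4000) = 0.749762
Series (smoke detector and releasing panel): 0.726149 × 0.822012 = 0.596903
Series (agent cylinder valve and abort switch): 0.988862 × 0.734915 = 0.726730
Series (manual pull station and discharge nozzle): 0.841979 × 0.749762 = 0.631284
Parallel ([0.596903], [0.726730], and [0.631284]): 1 − (1 − 0.596903)(1 − 0.726730)(1 − 0.631284) = 0.9594

0.9594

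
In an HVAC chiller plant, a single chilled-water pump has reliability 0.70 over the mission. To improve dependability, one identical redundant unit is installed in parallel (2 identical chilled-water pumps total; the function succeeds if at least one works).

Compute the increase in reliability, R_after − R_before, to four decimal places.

0.2100

R_before = 0.70
R_after = 1 − (1 − 0.70)^2 = 0.9100
ΔR = 0.9100 − 0.70 = 0.2100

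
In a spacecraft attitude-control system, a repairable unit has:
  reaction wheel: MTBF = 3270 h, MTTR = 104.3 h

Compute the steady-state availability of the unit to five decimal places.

A(reaction wheel) = MTBF/(MTBF+MTTR) = 3270/(3270+104.3) = 0.96909

0.96909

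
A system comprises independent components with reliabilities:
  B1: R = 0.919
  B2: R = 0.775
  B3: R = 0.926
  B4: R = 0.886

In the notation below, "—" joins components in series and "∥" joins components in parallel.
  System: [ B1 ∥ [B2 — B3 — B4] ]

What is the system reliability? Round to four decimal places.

Series (B2, B3, and B4): 0.775000 × 0.926000 × 0.886000 = 0.635838
Parallel (B1 and [0.635838]): 1 − (1 − 0.919000)(1 − 0.635838) = 0.9705

0.9705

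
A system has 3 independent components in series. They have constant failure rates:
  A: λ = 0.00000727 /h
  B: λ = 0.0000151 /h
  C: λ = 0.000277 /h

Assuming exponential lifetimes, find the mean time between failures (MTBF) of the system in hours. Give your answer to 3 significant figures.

3340

Series of exponential components: λ_sys = Σ λ_i
λ_sys = 0.00000727 + 0.0000151 + 0.000277 = 2.9937e-04 /h
MTBF = 1 / λ_sys = 3340 h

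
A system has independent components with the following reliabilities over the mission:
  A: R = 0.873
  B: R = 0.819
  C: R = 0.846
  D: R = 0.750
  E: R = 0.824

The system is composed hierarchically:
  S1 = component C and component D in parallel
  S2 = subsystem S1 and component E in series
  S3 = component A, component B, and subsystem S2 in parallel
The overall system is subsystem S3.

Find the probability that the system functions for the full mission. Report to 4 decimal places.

0.9952

Parallel (C and D): 1 − (1 − 0.846000)(1 − 0.750000) = 0.961500
Series ([0.961500] and E): 0.961500 × 0.824000 = 0.792276
Parallel (A, B, and [0.792276]): 1 − (1 − 0.873000)(1 − 0.819000)(1 − 0.792276) = 0.9952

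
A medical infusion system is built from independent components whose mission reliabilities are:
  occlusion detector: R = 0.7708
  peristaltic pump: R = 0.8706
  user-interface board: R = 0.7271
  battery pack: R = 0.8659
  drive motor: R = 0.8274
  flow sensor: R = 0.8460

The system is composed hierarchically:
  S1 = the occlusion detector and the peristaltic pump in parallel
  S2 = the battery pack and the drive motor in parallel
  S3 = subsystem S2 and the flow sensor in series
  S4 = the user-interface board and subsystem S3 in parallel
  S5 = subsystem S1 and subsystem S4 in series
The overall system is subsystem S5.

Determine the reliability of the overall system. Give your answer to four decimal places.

0.9244

Parallel (occlusion detector and peristaltic pump): 1 − (1 − 0.770800)(1 − 0.870600) = 0.970342
Parallel (battery pack and drive motor): 1 − (1 − 0.865900)(1 − 0.827400) = 0.976854
Series ([0.976854] and flow sensor): 0.976854 × 0.846000 = 0.826418
Parallel (user-interface board and [0.826418]): 1 − (1 − 0.727100)(1 − 0.826418) = 0.952629
Series ([0.970342] and [0.952629]): 0.970342 × 0.952629 = 0.9244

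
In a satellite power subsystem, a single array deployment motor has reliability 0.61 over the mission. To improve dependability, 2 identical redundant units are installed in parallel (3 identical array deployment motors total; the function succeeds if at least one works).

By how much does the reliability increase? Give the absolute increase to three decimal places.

0.331

R_before = 0.61
R_after = 1 − (1 − 0.61)^3 = 0.941
ΔR = 0.941 − 0.61 = 0.331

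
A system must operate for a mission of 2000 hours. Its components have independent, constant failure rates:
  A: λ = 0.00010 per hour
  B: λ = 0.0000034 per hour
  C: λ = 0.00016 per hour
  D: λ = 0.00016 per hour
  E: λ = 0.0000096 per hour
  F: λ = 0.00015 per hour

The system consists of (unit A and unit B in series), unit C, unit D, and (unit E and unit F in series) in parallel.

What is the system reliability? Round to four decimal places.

R(A) = exp(−0.00010 × 2000) = 0.818731
R(B) = exp(−0.0000034 × 2000) = 0.993223
R(C) = exp(−0.00016 × 2000) = 0.726149
R(D) = exp(−0.00016 × 2000) = 0.726149
R(E) = exp(−0.0000096 × 2000) = 0.980983
R(F) = exp(−0.00015 × 2000) = 0.740818
Series (A and B): 0.818731 × 0.993223 = 0.813182
Series (E and F): 0.980983 × 0.740818 = 0.726730
Parallel ([0.813182], C, D, and [0.726730]): 1 − (1 − 0.813182)(1 − 0.726149)(1 − 0.726149)(1 − 0.726730) = 0.9962

0.9962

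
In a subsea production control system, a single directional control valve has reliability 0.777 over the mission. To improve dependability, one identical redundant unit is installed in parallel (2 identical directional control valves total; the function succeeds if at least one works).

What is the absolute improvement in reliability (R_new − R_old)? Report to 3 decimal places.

0.173

R_before = 0.777
R_after = 1 − (1 − 0.777)^2 = 0.950
ΔR = 0.950 − 0.777 = 0.173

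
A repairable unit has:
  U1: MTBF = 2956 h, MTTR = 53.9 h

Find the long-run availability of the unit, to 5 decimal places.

A(U1) = MTBF/(MTBF+MTTR) = 2956/(2956+53.9) = 0.98209

0.98209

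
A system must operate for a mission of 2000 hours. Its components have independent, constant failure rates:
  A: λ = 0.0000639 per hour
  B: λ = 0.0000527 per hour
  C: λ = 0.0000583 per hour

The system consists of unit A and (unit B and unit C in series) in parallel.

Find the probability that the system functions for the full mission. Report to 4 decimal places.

0.9761

R(A) = exp(−0.0000639 × 2000) = 0.880029
R(B) = exp(−0.0000527 × 2000) = 0.899964
R(C) = exp(−0.0000583 × 2000) = 0.889941
Series (B and C): 0.899964 × 0.889941 = 0.800915
Parallel (A and [0.800915]): 1 − (1 − 0.880029)(1 − 0.800915) = 0.9761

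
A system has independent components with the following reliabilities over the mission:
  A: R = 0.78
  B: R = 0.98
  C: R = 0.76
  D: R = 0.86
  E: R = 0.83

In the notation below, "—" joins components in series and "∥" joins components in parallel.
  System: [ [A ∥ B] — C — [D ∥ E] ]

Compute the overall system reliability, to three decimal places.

0.739

Parallel (A and B): 1 − (1 − 0.78000)(1 − 0.98000) = 0.99560
Parallel (D and E): 1 − (1 − 0.86000)(1 − 0.83000) = 0.97620
Series ([0.99560], C, and [0.97620]): 0.99560 × 0.76000 × 0.97620 = 0.739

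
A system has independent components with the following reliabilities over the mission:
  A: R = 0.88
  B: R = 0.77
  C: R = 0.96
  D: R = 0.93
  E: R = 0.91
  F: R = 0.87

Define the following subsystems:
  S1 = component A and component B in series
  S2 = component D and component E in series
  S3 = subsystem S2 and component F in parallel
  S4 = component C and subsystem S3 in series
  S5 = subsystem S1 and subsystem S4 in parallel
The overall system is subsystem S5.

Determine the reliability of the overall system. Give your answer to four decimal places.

0.9809

Series (A and B): 0.880000 × 0.770000 = 0.677600
Series (D and E): 0.930000 × 0.910000 = 0.846300
Parallel ([0.846300] and F): 1 − (1 − 0.846300)(1 − 0.870000) = 0.980019
Series (C and [0.980019]): 0.960000 × 0.980019 = 0.940818
Parallel ([0.677600] and [0.940818]): 1 − (1 − 0.677600)(1 − 0.940818) = 0.9809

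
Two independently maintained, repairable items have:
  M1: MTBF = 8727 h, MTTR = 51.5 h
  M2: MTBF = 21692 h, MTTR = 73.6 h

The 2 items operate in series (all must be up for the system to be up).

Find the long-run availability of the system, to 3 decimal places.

0.991

A(M1) = MTBF/(MTBF+MTTR) = 8727/(8727+51.5) = 0.994133
A(M2) = MTBF/(MTBF+MTTR) = 21692/(21692+73.6) = 0.996619
Series availability: 0.994133 × 0.996619 = 0.991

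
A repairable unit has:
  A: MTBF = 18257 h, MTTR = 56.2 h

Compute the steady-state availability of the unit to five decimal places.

A(A) = MTBF/(MTBF+MTTR) = 18257/(18257+56.2) = 0.99693

0.99693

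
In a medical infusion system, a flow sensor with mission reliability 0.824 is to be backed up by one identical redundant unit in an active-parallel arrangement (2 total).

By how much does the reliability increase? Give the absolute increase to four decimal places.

R_before = 0.824
R_after = 1 − (1 − 0.824)^2 = 0.9690
ΔR = 0.9690 − 0.824 = 0.1450

0.1450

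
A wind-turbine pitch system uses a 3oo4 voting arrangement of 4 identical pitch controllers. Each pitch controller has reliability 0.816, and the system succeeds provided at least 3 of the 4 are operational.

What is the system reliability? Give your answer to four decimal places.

0.8433

R = Σ_{i=3}^{4} C(4,i) p^i (1−p)^{4−i} with p = 0.816
C(4,3)·0.816^3·0.184^1 = 0.399897
C(4,4)·0.816^4·0.184^0 = 0.443364
Sum = 0.8433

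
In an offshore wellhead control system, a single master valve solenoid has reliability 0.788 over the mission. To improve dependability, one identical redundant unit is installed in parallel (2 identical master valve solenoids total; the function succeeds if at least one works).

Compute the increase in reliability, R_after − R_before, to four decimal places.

R_before = 0.788
R_after = 1 − (1 − 0.788)^2 = 0.9551
ΔR = 0.9551 − 0.788 = 0.1671

0.1671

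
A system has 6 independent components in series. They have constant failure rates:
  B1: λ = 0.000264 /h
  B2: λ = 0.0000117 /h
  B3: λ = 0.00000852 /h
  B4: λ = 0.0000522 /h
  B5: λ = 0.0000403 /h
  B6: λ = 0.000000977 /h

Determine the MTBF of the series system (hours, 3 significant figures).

2650

Series of exponential components: λ_sys = Σ λ_i
λ_sys = 0.000264 + 0.0000117 + 0.00000852 + 0.0000522 + 0.0000403 + 0.000000977 = 3.7770e-04 /h
MTBF = 1 / λ_sys = 2650 h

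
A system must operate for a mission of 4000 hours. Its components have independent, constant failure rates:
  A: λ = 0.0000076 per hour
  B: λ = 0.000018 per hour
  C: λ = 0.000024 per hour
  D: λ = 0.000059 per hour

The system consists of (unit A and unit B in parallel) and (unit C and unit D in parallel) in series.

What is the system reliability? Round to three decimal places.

0.979

R(A) = exp(−0.0000076 × 4000) = 0.97006
R(B) = exp(−0.000018 × 4000) = 0.93053
R(C) = exp(−0.000024 × 4000) = 0.90846
R(D) = exp(−0.000059 × 4000) = 0.78978
Parallel (A and B): 1 − (1 − 0.97006)(1 − 0.93053) = 0.99792
Parallel (C and D): 1 − (1 − 0.90846)(1 − 0.78978) = 0.98076
Series ([0.99792] and [0.98076]): 0.99792 × 0.98076 = 0.979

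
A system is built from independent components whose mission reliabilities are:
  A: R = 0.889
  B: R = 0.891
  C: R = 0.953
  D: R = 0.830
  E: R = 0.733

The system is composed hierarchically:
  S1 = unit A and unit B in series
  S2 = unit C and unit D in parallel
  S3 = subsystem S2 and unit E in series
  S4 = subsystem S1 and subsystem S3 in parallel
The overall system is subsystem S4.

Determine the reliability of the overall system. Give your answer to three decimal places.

0.943

Series (A and B): 0.88900 × 0.89100 = 0.79210
Parallel (C and D): 1 − (1 − 0.95300)(1 − 0.83000) = 0.99201
Series ([0.99201] and E): 0.99201 × 0.73300 = 0.72714
Parallel ([0.79210] and [0.72714]): 1 − (1 − 0.79210)(1 − 0.72714) = 0.943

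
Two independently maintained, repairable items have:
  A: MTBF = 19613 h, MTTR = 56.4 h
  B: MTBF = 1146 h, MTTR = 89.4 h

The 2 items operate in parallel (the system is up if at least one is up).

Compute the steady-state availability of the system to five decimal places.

A(A) = MTBF/(MTBF+MTTR) = 19613/(19613+56.4) = 0.997133
A(B) = MTBF/(MTBF+MTTR) = 1146/(1146+89.4) = 0.927635
Parallel availability: 1 − (1 − 0.997133)(1 − 0.927635) = 0.99979

0.99979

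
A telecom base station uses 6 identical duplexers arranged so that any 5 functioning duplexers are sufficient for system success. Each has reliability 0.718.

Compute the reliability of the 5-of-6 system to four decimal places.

R = Σ_{i=5}^{6} C(6,i) p^i (1−p)^{6−i} with p = 0.718
C(6,5)·0.718^5·0.282^1 = 0.322866
C(6,6)·0.718^6·0.282^0 = 0.137008
Sum = 0.4599

0.4599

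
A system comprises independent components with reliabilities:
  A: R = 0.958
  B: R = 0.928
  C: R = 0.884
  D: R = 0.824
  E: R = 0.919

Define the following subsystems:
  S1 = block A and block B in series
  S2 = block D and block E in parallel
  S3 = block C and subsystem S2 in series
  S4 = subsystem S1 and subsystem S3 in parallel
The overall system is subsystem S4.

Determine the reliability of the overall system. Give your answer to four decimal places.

0.9857

Series (A and B): 0.958000 × 0.928000 = 0.889024
Parallel (D and E): 1 − (1 − 0.824000)(1 − 0.919000) = 0.985744
Series (C and [0.985744]): 0.884000 × 0.985744 = 0.871398
Parallel ([0.889024] and [0.871398]): 1 − (1 − 0.889024)(1 − 0.871398) = 0.9857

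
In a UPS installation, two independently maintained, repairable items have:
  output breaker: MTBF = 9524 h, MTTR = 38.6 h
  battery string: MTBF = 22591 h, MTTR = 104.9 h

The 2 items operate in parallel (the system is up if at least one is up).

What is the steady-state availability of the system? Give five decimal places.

0.99998

A(output breaker) = MTBF/(MTBF+MTTR) = 9524/(9524+38.6) = 0.995963
A(battery string) = MTBF/(MTBF+MTTR) = 22591/(22591+104.9) = 0.995378
Parallel availability: 1 − (1 − 0.995963)(1 − 0.995378) = 0.99998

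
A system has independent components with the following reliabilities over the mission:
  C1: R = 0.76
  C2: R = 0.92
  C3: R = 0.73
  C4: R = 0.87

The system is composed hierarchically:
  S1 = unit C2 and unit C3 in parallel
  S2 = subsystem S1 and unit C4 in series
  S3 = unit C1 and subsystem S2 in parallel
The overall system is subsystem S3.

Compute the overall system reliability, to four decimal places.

0.9643

Parallel (C2 and C3): 1 − (1 − 0.920000)(1 − 0.730000) = 0.978400
Series ([0.978400] and C4): 0.978400 × 0.870000 = 0.851208
Parallel (C1 and [0.851208]): 1 − (1 − 0.760000)(1 − 0.851208) = 0.9643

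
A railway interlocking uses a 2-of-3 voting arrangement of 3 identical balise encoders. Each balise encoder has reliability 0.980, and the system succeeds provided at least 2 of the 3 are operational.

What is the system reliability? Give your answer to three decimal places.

R = Σ_{i=2}^{3} C(3,i) p^i (1−p)^{3−i} with p = 0.980
C(3,2)·0.980^2·0.020^1 = 0.05762
C(3,3)·0.980^3·0.020^0 = 0.94119
Sum = 0.999

0.999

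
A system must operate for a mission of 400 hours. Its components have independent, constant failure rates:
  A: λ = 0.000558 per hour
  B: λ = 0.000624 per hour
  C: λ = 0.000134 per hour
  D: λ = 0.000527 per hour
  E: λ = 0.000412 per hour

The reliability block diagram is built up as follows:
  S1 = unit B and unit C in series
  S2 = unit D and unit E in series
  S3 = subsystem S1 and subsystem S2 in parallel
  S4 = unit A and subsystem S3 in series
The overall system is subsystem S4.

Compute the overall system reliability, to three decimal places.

0.734

R(A) = exp(−0.000558 × 400) = 0.79995
R(B) = exp(−0.000624 × 400) = 0.77911
R(C) = exp(−0.000134 × 400) = 0.94781
R(D) = exp(−0.000527 × 400) = 0.80994
R(E) = exp(−0.000412 × 400) = 0.84806
Series (B and C): 0.77911 × 0.94781 = 0.73845
Series (D and E): 0.80994 × 0.84806 = 0.68688
Parallel ([0.73845] and [0.68688]): 1 − (1 − 0.73845)(1 − 0.68688) = 0.91810
Series (A and [0.91810]): 0.79995 × 0.91810 = 0.734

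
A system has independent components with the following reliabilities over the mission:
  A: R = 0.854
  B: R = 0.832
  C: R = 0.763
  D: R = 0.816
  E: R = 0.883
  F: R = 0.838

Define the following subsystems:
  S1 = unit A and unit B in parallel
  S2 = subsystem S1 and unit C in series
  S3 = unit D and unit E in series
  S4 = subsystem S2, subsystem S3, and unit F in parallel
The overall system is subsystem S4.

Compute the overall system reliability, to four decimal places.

Parallel (A and B): 1 − (1 − 0.854000)(1 − 0.832000) = 0.975472
Series ([0.975472] and C): 0.975472 × 0.763000 = 0.744285
Series (D and E): 0.816000 × 0.883000 = 0.720528
Parallel ([0.744285], [0.720528], and F): 1 − (1 − 0.744285)(1 − 0.720528)(1 − 0.838000) = 0.9884

0.9884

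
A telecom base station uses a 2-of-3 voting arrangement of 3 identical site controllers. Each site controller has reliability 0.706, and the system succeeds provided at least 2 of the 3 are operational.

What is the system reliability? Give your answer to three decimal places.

0.792

R = Σ_{i=2}^{3} C(3,i) p^i (1−p)^{3−i} with p = 0.706
C(3,2)·0.706^2·0.294^1 = 0.43962
C(3,3)·0.706^3·0.294^0 = 0.35190
Sum = 0.792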